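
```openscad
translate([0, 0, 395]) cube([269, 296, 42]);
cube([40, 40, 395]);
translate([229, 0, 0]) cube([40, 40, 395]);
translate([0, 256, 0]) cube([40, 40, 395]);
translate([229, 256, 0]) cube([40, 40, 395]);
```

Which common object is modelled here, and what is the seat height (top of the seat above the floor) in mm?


A stool. The seat height is 437 mm.

A 269×296×42 slab at z = 395 on four corner posts — a stool. The seat top is 395 + 42 = 437 mm.


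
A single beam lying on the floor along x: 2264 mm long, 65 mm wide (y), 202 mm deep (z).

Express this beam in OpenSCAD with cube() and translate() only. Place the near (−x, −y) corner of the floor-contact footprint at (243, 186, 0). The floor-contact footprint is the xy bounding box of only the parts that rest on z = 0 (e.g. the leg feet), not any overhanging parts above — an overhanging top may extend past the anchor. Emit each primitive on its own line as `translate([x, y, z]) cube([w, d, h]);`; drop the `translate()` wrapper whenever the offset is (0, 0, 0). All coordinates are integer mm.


translate([243, 186, 0]) cube([2264, 65, 202]);


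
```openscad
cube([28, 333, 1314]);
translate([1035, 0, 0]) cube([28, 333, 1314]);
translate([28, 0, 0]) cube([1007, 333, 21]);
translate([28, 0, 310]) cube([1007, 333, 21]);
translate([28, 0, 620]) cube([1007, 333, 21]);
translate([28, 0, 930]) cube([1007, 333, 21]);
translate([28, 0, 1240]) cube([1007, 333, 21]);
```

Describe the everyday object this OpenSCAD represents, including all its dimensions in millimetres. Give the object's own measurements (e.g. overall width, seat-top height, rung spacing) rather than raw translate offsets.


An open bookshelf. Two side panels, each 28 mm thick, 333 mm deep and 1314 mm tall, stand 1063 mm apart (outside-to-outside). Between them sit 5 shelves, each 21 mm thick and 333 mm deep, spanning the full gap between the sides. The bottom shelf rests on the floor (its underside at z = 0) and the clear gap between one shelf's top and the next shelf's underside is 289 mm.


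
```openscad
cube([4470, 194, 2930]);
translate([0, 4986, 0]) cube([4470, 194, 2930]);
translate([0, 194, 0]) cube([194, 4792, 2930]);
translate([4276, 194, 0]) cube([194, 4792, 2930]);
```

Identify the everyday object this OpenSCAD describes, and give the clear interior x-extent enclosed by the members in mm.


A house (or room) frame. The interior width is 4082 mm.

Four 2930 mm walls enclosing a rectangle with no floor or roof — a room or house frame. Outside width is 4470 mm and wall thickness is 194 mm, so the interior width is 4470 − 2 × 194 = 4082 mm.


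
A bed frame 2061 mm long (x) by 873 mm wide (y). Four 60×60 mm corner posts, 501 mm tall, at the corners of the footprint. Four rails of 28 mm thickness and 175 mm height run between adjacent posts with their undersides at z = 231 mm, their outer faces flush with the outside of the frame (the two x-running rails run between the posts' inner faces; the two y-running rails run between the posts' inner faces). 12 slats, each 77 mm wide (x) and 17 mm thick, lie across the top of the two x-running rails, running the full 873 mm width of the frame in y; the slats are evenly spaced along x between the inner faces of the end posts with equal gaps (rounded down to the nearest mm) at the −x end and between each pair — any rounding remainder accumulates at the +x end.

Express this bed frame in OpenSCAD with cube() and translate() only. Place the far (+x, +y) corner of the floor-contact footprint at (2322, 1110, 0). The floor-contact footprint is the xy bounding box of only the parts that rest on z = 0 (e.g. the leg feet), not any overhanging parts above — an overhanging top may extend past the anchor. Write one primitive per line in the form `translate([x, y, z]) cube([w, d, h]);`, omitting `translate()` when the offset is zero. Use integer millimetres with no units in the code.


// slat z = rail_z + rail_h = 231 + 175 = 406
// slat gap = ⌊(1941 − 12·77) / 13⌋ = 78
translate([261, 237, 0]) cube([60, 60, 501]);
translate([261, 1050, 0]) cube([60, 60, 501]);
translate([2262, 237, 0]) cube([60, 60, 501]);
translate([2262, 1050, 0]) cube([60, 60, 501]);
translate([321, 237, 231]) cube([1941, 28, 175]);
translate([321, 1082, 231]) cube([1941, 28, 175]);
translate([261, 297, 231]) cube([28, 753, 175]);
translate([2294, 297, 231]) cube([28, 753, 175]);
translate([399, 237, 406]) cube([77, 873, 17]);
translate([554, 237, 406]) cube([77, 873, 17]);
translate([709, 237, 406]) cube([77, 873, 17]);
translate([864, 237, 406]) cube([77, 873, 17]);
translate([1019, 237, 406]) cube([77, 873, 17]);
translate([1174, 237, 406]) cube([77, 873, 17]);
translate([1329, 237, 406]) cube([77, 873, 17]);
translate([1484, 237, 406]) cube([77, 873, 17]);
translate([1639, 237, 406]) cube([77, 873, 17]);
translate([1794, 237, 406]) cube([77, 873, 17]);
translate([1949, 237, 406]) cube([77, 873, 17]);
translate([2104, 237, 406]) cube([77, 873, 17]);


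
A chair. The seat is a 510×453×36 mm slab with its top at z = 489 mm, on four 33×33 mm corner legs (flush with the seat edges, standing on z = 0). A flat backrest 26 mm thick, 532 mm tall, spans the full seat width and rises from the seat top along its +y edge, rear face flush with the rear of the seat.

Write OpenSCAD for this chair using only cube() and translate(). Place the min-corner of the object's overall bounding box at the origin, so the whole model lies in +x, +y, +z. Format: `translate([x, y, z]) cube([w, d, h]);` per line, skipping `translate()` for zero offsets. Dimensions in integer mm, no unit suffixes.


// leg_h = 489 - 36 = 453
translate([0, 0, 453]) cube([510, 453, 36]);
cube([33, 33, 453]);
translate([477, 0, 0]) cube([33, 33, 453]);
translate([0, 420, 0]) cube([33, 33, 453]);
translate([477, 420, 0]) cube([33, 33, 453]);
translate([0, 427, 489]) cube([510, 26, 532]);


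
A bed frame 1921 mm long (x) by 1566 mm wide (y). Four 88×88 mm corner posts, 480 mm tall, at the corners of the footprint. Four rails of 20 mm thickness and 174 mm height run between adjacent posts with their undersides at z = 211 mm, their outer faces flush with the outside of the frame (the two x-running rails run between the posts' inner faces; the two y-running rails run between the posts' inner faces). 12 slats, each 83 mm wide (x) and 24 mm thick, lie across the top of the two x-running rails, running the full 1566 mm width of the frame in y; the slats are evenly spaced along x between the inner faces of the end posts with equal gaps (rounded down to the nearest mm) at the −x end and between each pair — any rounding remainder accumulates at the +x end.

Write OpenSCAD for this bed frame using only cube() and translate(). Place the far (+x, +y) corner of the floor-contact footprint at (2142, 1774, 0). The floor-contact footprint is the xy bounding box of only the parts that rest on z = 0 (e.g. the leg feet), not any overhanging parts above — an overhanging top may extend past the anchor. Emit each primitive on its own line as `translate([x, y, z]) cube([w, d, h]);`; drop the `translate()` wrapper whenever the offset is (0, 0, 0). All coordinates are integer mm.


translate([221, 208, 0]) cube([88, 88, 480]);
translate([221, 1686, 0]) cube([88, 88, 480]);
translate([2054, 208, 0]) cube([88, 88, 480]);
translate([2054, 1686, 0]) cube([88, 88, 480]);
translate([309, 208, 211]) cube([1745, 20, 174]);
translate([309, 1754, 211]) cube([1745, 20, 174]);
translate([221, 296, 211]) cube([20, 1390, 174]);
translate([2122, 296, 211]) cube([20, 1390, 174]);
translate([366, 208, 385]) cube([83, 1566, 24]);
translate([506, 208, 385]) cube([83, 1566, 24]);
translate([646, 208, 385]) cube([83, 1566, 24]);
translate([786, 208, 385]) cube([83, 1566, 24]);
translate([926, 208, 385]) cube([83, 1566, 24]);
translate([1066, 208, 385]) cube([83, 1566, 24]);
translate([1206, 208, 385]) cube([83, 1566, 24]);
translate([1346, 208, 385]) cube([83, 1566, 24]);
translate([1486, 208, 385]) cube([83, 1566, 24]);
translate([1626, 208, 385]) cube([83, 1566, 24]);
translate([1766, 208, 385]) cube([83, 1566, 24]);
translate([1906, 208, 385]) cube([83, 1566, 24]);


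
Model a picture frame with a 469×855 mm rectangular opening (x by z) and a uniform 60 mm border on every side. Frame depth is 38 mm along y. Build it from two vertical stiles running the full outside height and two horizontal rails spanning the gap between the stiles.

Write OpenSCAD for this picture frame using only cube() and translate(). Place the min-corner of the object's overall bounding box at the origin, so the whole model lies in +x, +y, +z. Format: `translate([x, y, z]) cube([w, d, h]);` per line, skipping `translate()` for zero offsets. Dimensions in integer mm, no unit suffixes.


cube([60, 38, 975]);
translate([529, 0, 0]) cube([60, 38, 975]);
translate([60, 0, 0]) cube([469, 38, 60]);
translate([60, 0, 915]) cube([469, 38, 60]);


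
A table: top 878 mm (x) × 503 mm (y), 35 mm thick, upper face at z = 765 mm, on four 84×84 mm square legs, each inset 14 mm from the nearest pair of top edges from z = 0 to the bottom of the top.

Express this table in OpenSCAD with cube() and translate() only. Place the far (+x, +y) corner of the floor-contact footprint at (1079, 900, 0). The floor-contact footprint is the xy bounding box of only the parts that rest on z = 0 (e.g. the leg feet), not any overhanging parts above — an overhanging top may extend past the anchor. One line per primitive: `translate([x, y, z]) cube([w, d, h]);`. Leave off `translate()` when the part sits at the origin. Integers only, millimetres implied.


translate([215, 411, 730]) cube([878, 503, 35]);
translate([229, 425, 0]) cube([84, 84, 730]);
translate([995, 425, 0]) cube([84, 84, 730]);
translate([229, 816, 0]) cube([84, 84, 730]);
translate([995, 816, 0]) cube([84, 84, 730]);


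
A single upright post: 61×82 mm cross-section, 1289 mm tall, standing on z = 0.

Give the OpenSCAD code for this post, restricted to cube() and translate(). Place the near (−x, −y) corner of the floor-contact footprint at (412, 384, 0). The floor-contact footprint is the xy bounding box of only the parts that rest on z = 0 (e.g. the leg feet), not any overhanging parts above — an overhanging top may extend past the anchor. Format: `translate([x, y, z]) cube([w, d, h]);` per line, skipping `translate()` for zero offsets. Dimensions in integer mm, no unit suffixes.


translate([412, 384, 0]) cube([61, 82, 1289]);


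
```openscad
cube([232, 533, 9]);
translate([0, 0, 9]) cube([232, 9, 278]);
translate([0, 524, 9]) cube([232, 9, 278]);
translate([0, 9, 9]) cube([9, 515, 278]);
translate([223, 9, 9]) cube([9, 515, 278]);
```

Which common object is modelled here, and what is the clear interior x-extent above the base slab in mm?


An open box. The internal width is 214 mm.

A 232×533 base slab with four walls standing on it — an open box. The base is 232 mm wide and the walls are 9 mm thick, so the internal width is 232 − 2 × 9 = 214 mm.


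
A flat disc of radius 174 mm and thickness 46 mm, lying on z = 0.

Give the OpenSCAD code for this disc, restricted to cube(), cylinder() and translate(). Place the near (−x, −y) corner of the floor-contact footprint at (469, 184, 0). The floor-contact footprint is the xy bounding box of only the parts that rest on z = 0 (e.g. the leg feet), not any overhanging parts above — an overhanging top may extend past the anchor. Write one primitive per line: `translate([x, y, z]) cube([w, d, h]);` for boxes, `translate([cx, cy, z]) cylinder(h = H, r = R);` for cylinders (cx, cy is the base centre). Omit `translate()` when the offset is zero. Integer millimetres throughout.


translate([643, 358, 0]) cylinder(h = 46, r = 174);


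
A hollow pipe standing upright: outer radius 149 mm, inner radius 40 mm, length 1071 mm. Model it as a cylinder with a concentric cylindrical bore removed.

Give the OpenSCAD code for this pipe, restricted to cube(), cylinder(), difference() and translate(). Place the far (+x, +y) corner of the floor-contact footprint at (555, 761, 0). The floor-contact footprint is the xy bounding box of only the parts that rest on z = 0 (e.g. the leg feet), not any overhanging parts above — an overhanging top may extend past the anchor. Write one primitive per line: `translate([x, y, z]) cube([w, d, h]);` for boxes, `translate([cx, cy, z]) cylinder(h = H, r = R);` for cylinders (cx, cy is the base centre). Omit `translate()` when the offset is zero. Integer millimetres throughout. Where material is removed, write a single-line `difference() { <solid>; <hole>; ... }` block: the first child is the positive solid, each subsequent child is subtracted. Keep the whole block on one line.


difference() { translate([406, 612, 0]) cylinder(h = 1071, r = 149); translate([406, 612, 0]) cylinder(h = 1071, r = 40); }


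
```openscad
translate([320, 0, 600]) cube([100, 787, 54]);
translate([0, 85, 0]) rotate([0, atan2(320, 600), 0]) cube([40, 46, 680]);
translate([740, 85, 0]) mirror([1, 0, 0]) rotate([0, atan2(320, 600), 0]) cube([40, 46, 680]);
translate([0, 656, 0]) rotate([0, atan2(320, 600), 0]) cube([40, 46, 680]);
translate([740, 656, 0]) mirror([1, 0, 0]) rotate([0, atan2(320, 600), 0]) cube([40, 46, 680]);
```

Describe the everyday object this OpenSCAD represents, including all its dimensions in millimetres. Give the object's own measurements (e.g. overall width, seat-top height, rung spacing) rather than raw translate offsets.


A sawhorse. A 100×787×54 mm beam (x, y, z) sits on two A-frame leg pairs. Each pair is two raked legs of 40×46 mm section (46 mm along y) splaying symmetrically in x. Each leg rises 600 mm vertically over 320 mm of horizontal reach and is 680 mm long along its own axis. Every leg's outer bottom edge rests on the floor and its outer top edge meets a bottom edge of the beam — the left legs (tilting toward +x) meet the beam's −x bottom edge, the right legs (their mirror images, tilting toward −x) meet its +x bottom edge — so the leg tops tuck under the beam, the beam's underside is 600 mm above the floor, and the feet are 740 mm apart outside-to-outside with the beam centred between them. The two leg pairs are set in 85 mm from either end of the beam.


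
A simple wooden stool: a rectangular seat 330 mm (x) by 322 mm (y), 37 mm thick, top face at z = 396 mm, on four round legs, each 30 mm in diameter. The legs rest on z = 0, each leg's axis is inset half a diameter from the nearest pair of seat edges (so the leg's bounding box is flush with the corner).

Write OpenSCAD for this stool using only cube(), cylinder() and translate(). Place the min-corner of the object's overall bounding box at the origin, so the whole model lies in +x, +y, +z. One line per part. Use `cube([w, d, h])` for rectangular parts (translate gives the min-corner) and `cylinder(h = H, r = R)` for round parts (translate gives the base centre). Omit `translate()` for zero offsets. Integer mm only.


translate([0, 0, 359]) cube([330, 322, 37]);
translate([15, 15, 0]) cylinder(h = 359, r = 15);
translate([315, 15, 0]) cylinder(h = 359, r = 15);
translate([15, 307, 0]) cylinder(h = 359, r = 15);
translate([315, 307, 0]) cylinder(h = 359, r = 15);


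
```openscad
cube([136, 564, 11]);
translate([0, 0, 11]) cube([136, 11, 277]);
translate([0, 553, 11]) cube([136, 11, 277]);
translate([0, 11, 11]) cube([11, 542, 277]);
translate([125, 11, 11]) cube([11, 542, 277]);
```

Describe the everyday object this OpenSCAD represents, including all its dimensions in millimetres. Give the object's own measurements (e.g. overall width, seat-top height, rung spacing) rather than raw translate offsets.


An open-topped rectangular box: outside dimensions 136×564×288 mm, with a uniform wall and base thickness of 11 mm. The base is a full 136×564 slab on the floor; four walls sit on top of the base. The front and back walls (the −y and +y sides) span the full width; the two side walls fit between them.


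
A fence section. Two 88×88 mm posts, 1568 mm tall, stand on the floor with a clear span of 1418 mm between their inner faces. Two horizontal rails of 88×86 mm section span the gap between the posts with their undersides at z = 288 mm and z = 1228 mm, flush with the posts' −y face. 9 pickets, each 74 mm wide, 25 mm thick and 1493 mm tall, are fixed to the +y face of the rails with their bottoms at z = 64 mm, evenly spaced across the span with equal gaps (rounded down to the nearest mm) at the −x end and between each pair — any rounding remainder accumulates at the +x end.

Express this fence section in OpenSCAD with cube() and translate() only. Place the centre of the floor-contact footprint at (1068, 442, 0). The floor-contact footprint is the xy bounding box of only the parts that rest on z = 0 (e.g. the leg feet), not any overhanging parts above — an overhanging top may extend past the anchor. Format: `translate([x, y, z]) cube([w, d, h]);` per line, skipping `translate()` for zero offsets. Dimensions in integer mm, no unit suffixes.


translate([271, 398, 0]) cube([88, 88, 1568]);
translate([1777, 398, 0]) cube([88, 88, 1568]);
translate([359, 398, 288]) cube([1418, 88, 86]);
translate([359, 398, 1228]) cube([1418, 88, 86]);
translate([434, 486, 64]) cube([74, 25, 1493]);
translate([583, 486, 64]) cube([74, 25, 1493]);
translate([732, 486, 64]) cube([74, 25, 1493]);
translate([881, 486, 64]) cube([74, 25, 1493]);
translate([1030, 486, 64]) cube([74, 25, 1493]);
translate([1179, 486, 64]) cube([74, 25, 1493]);
translate([1328, 486, 64]) cube([74, 25, 1493]);
translate([1477, 486, 64]) cube([74, 25, 1493]);
translate([1626, 486, 64]) cube([74, 25, 1493]);


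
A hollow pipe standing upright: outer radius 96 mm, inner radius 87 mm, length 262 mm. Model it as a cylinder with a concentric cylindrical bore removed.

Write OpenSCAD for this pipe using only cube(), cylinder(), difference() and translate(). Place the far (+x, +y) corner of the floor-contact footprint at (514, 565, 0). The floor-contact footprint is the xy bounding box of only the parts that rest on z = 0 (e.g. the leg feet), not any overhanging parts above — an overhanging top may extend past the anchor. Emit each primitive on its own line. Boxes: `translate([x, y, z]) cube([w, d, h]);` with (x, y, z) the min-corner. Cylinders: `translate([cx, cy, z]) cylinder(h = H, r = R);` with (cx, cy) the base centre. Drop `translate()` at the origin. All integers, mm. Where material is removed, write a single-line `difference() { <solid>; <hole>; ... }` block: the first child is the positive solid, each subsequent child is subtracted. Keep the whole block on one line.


difference() { translate([418, 469, 0]) cylinder(h = 262, r = 96); translate([418, 469, 0]) cylinder(h = 262, r = 87); }


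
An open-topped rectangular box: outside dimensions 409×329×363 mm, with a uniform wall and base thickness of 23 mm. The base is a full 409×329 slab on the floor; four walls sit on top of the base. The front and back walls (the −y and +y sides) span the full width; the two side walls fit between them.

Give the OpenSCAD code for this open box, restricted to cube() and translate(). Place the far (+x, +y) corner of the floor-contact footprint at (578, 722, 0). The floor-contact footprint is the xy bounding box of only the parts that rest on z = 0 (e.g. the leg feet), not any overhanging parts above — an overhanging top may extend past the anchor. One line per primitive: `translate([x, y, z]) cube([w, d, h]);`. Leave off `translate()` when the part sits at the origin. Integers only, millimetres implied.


translate([169, 393, 0]) cube([409, 329, 23]);
translate([169, 393, 23]) cube([409, 23, 340]);
translate([169, 699, 23]) cube([409, 23, 340]);
translate([169, 416, 23]) cube([23, 283, 340]);
translate([555, 416, 23]) cube([23, 283, 340]);


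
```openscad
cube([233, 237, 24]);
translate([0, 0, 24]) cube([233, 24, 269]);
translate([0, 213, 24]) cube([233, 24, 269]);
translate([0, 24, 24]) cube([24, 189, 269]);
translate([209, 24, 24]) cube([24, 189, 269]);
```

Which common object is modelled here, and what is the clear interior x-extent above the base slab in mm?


An open box. The internal width is 185 mm.

A 233×237 base slab with four walls standing on it — an open box. The base is 233 mm wide and the walls are 24 mm thick, so the internal width is 233 − 2 × 24 = 185 mm.


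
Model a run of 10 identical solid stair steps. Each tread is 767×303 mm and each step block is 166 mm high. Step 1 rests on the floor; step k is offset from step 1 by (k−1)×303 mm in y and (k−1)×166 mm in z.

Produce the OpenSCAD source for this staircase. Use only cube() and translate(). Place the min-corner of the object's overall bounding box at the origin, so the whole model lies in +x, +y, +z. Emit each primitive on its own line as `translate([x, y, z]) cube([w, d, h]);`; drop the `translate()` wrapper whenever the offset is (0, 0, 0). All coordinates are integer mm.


cube([767, 303, 166]);
translate([0, 303, 166]) cube([767, 303, 166]);
translate([0, 606, 332]) cube([767, 303, 166]);
translate([0, 909, 498]) cube([767, 303, 166]);
translate([0, 1212, 664]) cube([767, 303, 166]);
translate([0, 1515, 830]) cube([767, 303, 166]);
translate([0, 1818, 996]) cube([767, 303, 166]);
translate([0, 2121, 1162]) cube([767, 303, 166]);
translate([0, 2424, 1328]) cube([767, 303, 166]);
translate([0, 2727, 1494]) cube([767, 303, 166]);


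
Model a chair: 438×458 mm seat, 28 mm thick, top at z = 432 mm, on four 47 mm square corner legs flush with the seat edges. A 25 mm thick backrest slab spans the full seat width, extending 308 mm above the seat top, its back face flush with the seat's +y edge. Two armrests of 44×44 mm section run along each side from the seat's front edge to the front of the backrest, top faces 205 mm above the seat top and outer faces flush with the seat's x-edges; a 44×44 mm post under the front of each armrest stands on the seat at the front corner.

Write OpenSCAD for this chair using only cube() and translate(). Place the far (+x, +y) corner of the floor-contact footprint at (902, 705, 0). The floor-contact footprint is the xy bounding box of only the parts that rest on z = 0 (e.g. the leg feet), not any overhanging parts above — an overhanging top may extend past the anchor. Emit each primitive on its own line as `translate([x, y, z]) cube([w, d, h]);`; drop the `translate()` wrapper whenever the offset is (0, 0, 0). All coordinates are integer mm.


translate([464, 247, 404]) cube([438, 458, 28]);
translate([464, 247, 0]) cube([47, 47, 404]);
translate([855, 247, 0]) cube([47, 47, 404]);
translate([464, 658, 0]) cube([47, 47, 404]);
translate([855, 658, 0]) cube([47, 47, 404]);
translate([464, 680, 432]) cube([438, 25, 308]);
translate([464, 247, 593]) cube([44, 433, 44]);
translate([858, 247, 593]) cube([44, 433, 44]);
translate([464, 247, 432]) cube([44, 44, 161]);
translate([858, 247, 432]) cube([44, 44, 161]);


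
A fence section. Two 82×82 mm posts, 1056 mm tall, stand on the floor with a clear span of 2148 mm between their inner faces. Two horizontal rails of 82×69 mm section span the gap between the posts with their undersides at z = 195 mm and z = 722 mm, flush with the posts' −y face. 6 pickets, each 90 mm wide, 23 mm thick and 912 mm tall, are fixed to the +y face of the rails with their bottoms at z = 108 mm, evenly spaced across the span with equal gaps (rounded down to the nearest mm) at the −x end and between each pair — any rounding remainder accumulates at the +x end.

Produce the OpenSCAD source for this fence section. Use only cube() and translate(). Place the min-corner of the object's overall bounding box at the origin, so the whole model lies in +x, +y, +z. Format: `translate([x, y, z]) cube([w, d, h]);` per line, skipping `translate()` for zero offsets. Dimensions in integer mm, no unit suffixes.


cube([82, 82, 1056]);
translate([2230, 0, 0]) cube([82, 82, 1056]);
translate([82, 0, 195]) cube([2148, 82, 69]);
translate([82, 0, 722]) cube([2148, 82, 69]);
translate([311, 82, 108]) cube([90, 23, 912]);
translate([630, 82, 108]) cube([90, 23, 912]);
translate([949, 82, 108]) cube([90, 23, 912]);
translate([1268, 82, 108]) cube([90, 23, 912]);
translate([1587, 82, 108]) cube([90, 23, 912]);
translate([1906, 82, 108]) cube([90, 23, 912]);


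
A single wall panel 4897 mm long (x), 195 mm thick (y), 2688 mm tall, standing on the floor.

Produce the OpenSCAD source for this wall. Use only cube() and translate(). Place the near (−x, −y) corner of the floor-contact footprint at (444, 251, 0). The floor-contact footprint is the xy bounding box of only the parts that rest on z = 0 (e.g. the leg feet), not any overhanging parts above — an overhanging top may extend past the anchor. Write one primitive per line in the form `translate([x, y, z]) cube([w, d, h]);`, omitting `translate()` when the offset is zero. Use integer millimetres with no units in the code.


translate([444, 251, 0]) cube([4897, 195, 2688]);


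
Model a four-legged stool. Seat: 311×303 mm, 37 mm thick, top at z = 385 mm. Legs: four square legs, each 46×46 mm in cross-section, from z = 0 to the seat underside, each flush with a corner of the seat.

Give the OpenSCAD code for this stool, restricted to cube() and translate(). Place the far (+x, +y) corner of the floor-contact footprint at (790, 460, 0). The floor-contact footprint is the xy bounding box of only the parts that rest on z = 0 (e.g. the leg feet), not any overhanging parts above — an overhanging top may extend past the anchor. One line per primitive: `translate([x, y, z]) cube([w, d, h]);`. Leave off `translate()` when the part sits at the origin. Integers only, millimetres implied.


translate([479, 157, 348]) cube([311, 303, 37]);
translate([479, 157, 0]) cube([46, 46, 348]);
translate([744, 157, 0]) cube([46, 46, 348]);
translate([479, 414, 0]) cube([46, 46, 348]);
translate([744, 414, 0]) cube([46, 46, 348]);


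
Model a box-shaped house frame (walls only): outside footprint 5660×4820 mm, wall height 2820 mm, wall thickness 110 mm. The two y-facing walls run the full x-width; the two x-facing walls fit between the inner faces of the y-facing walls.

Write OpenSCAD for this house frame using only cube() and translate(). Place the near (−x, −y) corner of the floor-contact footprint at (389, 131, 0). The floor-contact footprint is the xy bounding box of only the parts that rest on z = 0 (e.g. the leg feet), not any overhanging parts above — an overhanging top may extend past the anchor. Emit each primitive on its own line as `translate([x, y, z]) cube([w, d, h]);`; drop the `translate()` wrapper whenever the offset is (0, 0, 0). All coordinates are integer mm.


translate([389, 131, 0]) cube([5660, 110, 2820]);
translate([389, 4841, 0]) cube([5660, 110, 2820]);
translate([389, 241, 0]) cube([110, 4600, 2820]);
translate([5939, 241, 0]) cube([110, 4600, 2820]);


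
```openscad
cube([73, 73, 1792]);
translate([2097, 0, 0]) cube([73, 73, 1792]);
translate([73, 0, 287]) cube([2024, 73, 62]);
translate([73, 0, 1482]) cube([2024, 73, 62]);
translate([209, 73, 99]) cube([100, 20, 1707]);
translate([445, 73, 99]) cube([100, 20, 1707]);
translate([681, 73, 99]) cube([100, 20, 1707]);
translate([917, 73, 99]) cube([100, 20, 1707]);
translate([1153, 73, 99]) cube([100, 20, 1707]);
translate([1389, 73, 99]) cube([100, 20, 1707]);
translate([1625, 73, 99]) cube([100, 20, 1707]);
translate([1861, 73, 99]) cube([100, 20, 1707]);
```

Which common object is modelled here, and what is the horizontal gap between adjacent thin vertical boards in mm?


A fence section. The picket gap is 136 mm.

Two posts, two rails, 8 pickets — a fence section. Span 2024 mm holds 8 pickets of 100 mm with 9 equal gaps: ⌊(2024 − 8·100) / 9⌋ = 136 mm.


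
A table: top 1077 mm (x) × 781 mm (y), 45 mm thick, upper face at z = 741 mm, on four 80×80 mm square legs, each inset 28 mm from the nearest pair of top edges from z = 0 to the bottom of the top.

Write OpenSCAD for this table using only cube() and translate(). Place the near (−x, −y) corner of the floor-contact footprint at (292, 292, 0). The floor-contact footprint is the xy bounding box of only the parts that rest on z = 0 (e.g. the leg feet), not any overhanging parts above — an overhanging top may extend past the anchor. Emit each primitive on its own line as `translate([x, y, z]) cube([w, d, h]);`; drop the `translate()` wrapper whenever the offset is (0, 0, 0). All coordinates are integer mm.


translate([264, 264, 696]) cube([1077, 781, 45]);
translate([292, 292, 0]) cube([80, 80, 696]);
translate([1233, 292, 0]) cube([80, 80, 696]);
translate([292, 937, 0]) cube([80, 80, 696]);
translate([1233, 937, 0]) cube([80, 80, 696]);


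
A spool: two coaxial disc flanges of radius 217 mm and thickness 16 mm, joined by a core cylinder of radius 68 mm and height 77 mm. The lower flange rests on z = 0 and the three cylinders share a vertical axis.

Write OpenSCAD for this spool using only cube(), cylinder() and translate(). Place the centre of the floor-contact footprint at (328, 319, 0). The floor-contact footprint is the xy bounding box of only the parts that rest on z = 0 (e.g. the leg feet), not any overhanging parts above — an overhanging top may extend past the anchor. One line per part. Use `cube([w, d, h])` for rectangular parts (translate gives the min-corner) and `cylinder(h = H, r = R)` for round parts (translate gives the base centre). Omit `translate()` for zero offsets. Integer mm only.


translate([328, 319, 0]) cylinder(h = 16, r = 217);
translate([328, 319, 16]) cylinder(h = 77, r = 68);
translate([328, 319, 93]) cylinder(h = 16, r = 217);


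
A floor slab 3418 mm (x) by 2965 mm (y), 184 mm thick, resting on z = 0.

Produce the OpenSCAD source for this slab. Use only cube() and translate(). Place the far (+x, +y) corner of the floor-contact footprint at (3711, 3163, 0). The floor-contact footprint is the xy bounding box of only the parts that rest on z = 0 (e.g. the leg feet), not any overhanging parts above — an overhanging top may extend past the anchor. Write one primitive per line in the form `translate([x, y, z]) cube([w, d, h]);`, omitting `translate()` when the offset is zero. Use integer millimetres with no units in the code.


translate([293, 198, 0]) cube([3418, 2965, 184]);


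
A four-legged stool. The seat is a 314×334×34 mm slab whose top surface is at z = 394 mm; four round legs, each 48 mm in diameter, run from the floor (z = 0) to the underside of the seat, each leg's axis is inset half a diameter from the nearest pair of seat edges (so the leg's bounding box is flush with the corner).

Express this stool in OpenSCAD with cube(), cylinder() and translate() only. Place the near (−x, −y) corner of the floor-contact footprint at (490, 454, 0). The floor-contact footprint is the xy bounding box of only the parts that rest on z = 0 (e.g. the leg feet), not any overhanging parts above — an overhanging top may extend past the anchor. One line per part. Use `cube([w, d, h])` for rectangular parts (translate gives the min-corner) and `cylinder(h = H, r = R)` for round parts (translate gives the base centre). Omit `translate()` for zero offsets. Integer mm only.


translate([490, 454, 360]) cube([314, 334, 34]);
translate([514, 478, 0]) cylinder(h = 360, r = 24);
translate([780, 478, 0]) cylinder(h = 360, r = 24);
translate([514, 764, 0]) cylinder(h = 360, r = 24);
translate([780, 764, 0]) cylinder(h = 360, r = 24);


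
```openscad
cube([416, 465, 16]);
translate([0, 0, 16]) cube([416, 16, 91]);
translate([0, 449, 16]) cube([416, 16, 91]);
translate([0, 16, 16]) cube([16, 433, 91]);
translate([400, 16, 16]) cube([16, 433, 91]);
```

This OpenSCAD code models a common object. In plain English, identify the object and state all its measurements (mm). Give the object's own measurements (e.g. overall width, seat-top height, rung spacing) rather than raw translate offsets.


An open-topped rectangular box: outside dimensions 416×465×107 mm, with a uniform wall and base thickness of 16 mm. The base is a full 416×465 slab on the floor; four walls sit on top of the base. The front and back walls (the −y and +y sides) span the full width; the two side walls fit between them.


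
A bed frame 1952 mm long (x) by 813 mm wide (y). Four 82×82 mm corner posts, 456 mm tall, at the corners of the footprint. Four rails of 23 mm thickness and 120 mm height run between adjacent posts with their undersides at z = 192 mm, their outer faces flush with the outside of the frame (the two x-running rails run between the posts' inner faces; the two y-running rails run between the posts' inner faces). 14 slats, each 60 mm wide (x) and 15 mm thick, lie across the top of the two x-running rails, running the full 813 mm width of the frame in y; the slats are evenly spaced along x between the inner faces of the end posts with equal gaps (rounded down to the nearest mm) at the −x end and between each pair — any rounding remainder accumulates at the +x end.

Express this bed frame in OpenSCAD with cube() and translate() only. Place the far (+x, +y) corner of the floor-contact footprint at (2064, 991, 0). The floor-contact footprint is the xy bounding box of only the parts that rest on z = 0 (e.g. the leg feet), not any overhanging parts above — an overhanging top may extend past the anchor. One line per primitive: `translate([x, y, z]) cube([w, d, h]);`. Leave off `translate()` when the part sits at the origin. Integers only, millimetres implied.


translate([112, 178, 0]) cube([82, 82, 456]);
translate([112, 909, 0]) cube([82, 82, 456]);
translate([1982, 178, 0]) cube([82, 82, 456]);
translate([1982, 909, 0]) cube([82, 82, 456]);
translate([194, 178, 192]) cube([1788, 23, 120]);
translate([194, 968, 192]) cube([1788, 23, 120]);
translate([112, 260, 192]) cube([23, 649, 120]);
translate([2041, 260, 192]) cube([23, 649, 120]);
translate([257, 178, 312]) cube([60, 813, 15]);
translate([380, 178, 312]) cube([60, 813, 15]);
translate([503, 178, 312]) cube([60, 813, 15]);
translate([626, 178, 312]) cube([60, 813, 15]);
translate([749, 178, 312]) cube([60, 813, 15]);
translate([872, 178, 312]) cube([60, 813, 15]);
translate([995, 178, 312]) cube([60, 813, 15]);
translate([1118, 178, 312]) cube([60, 813, 15]);
translate([1241, 178, 312]) cube([60, 813, 15]);
translate([1364, 178, 312]) cube([60, 813, 15]);
translate([1487, 178, 312]) cube([60, 813, 15]);
translate([1610, 178, 312]) cube([60, 813, 15]);
translate([1733, 178, 312]) cube([60, 813, 15]);
translate([1856, 178, 312]) cube([60, 813, 15]);


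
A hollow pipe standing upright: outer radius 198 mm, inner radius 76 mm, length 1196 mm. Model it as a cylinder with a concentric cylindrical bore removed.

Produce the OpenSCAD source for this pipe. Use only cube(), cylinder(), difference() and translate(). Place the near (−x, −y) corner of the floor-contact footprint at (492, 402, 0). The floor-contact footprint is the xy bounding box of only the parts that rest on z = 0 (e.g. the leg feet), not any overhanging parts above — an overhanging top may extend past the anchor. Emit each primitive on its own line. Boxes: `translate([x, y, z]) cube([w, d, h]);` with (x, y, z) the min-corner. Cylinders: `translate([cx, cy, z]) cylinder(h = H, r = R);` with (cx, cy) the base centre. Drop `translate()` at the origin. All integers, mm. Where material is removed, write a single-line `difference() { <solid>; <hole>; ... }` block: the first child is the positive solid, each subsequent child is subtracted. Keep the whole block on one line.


difference() { translate([690, 600, 0]) cylinder(h = 1196, r = 198); translate([690, 600, 0]) cylinder(h = 1196, r = 76); }


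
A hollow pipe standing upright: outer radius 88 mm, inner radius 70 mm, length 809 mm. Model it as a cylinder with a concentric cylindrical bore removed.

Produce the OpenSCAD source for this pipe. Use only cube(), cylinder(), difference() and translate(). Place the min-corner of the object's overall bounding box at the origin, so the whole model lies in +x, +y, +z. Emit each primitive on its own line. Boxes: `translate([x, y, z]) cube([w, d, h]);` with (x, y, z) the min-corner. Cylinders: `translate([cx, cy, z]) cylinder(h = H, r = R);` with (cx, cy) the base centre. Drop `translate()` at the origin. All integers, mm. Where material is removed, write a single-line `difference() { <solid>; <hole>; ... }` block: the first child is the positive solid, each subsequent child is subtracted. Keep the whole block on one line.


difference() { translate([88, 88, 0]) cylinder(h = 809, r = 88); translate([88, 88, 0]) cylinder(h = 809, r = 70); }


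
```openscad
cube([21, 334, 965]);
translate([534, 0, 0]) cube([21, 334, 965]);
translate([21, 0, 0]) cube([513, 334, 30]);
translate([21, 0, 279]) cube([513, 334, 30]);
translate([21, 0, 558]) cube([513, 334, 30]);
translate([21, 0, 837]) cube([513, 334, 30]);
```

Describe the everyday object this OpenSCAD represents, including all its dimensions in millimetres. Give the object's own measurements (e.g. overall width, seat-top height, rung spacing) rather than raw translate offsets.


An open bookshelf. Two side panels, each 21 mm thick, 334 mm deep and 965 mm tall, stand 555 mm apart (outside-to-outside). Between them sit 4 shelves, each 30 mm thick and 334 mm deep, spanning the full gap between the sides. The bottom shelf rests on the floor (its underside at z = 0) and the clear gap between one shelf's top and the next shelf's underside is 249 mm.


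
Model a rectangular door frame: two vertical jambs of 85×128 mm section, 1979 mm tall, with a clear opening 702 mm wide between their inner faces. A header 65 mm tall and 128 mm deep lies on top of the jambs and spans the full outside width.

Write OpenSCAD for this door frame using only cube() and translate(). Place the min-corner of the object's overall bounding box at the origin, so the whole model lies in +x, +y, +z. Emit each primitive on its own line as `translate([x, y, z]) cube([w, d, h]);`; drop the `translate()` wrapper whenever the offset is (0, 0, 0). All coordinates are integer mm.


cube([85, 128, 1979]);
translate([787, 0, 0]) cube([85, 128, 1979]);
translate([0, 0, 1979]) cube([872, 128, 65]);


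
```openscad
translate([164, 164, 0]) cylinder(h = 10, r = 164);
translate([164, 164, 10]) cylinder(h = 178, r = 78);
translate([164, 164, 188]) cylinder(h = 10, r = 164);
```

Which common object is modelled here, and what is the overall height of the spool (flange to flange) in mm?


A spool. The overall height is 198 mm.

Three coaxial cylinders, large–small–large — a spool. Two 10 mm flanges and a 178 mm core give 10 + 178 + 10 = 198 mm.


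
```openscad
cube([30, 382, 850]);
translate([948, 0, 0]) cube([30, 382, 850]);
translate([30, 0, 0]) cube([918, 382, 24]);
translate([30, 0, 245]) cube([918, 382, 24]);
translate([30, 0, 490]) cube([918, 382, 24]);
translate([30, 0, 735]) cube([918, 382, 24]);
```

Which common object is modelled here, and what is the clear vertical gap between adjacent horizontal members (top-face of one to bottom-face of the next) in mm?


A bookshelf. The clear shelf gap is 221 mm.

Two tall side panels with 4 horizontal boards between them — a bookshelf. The first two shelf undersides are at z = 0 and z = 245; with shelf thickness 24, the clear gap is 245 − 0 − 24 = 221 mm.


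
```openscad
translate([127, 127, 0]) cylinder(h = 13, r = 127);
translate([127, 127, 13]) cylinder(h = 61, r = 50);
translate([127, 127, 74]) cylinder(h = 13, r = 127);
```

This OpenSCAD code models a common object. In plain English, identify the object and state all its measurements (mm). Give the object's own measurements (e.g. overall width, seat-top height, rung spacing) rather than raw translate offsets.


A spool: two coaxial disc flanges of radius 127 mm and thickness 13 mm, joined by a core cylinder of radius 50 mm and height 61 mm. The lower flange rests on z = 0 and the three cylinders share a vertical axis.


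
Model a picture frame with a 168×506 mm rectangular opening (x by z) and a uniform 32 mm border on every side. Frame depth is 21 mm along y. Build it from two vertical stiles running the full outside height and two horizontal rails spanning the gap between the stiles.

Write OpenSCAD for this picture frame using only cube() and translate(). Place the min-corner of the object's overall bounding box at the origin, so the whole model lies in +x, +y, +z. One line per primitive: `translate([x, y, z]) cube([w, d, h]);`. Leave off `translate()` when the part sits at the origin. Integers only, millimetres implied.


cube([32, 21, 570]);
translate([200, 0, 0]) cube([32, 21, 570]);
translate([32, 0, 0]) cube([168, 21, 32]);
translate([32, 0, 538]) cube([168, 21, 32]);
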